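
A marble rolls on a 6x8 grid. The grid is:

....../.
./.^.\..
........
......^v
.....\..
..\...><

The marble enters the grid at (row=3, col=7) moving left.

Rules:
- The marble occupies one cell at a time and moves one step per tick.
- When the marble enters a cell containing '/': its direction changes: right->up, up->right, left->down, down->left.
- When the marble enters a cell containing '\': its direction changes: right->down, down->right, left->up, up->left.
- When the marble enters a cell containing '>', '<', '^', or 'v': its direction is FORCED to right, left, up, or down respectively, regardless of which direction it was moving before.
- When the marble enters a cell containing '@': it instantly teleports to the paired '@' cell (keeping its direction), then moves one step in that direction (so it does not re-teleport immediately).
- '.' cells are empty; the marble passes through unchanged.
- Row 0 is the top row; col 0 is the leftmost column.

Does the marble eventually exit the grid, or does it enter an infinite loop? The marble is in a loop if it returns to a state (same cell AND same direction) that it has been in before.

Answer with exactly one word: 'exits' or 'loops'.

Answer: loops

Derivation:
Step 1: enter (3,7), 'v' forces left->down, move down to (4,7)
Step 2: enter (4,7), '.' pass, move down to (5,7)
Step 3: enter (5,7), '<' forces down->left, move left to (5,6)
Step 4: enter (5,6), '>' forces left->right, move right to (5,7)
Step 5: enter (5,7), '<' forces right->left, move left to (5,6)
Step 6: at (5,6) dir=left — LOOP DETECTED (seen before)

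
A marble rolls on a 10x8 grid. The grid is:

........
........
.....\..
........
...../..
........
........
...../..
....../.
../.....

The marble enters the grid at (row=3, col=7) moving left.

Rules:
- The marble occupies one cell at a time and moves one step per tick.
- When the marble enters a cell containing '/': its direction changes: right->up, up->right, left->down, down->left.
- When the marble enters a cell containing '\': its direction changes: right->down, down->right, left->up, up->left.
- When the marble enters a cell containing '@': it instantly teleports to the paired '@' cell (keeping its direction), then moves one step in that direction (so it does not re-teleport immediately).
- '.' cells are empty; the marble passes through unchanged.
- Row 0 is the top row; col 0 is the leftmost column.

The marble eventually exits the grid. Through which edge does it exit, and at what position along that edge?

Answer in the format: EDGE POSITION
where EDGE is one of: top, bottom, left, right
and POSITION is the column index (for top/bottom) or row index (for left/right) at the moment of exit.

Step 1: enter (3,7), '.' pass, move left to (3,6)
Step 2: enter (3,6), '.' pass, move left to (3,5)
Step 3: enter (3,5), '.' pass, move left to (3,4)
Step 4: enter (3,4), '.' pass, move left to (3,3)
Step 5: enter (3,3), '.' pass, move left to (3,2)
Step 6: enter (3,2), '.' pass, move left to (3,1)
Step 7: enter (3,1), '.' pass, move left to (3,0)
Step 8: enter (3,0), '.' pass, move left to (3,-1)
Step 9: at (3,-1) — EXIT via left edge, pos 3

Answer: left 3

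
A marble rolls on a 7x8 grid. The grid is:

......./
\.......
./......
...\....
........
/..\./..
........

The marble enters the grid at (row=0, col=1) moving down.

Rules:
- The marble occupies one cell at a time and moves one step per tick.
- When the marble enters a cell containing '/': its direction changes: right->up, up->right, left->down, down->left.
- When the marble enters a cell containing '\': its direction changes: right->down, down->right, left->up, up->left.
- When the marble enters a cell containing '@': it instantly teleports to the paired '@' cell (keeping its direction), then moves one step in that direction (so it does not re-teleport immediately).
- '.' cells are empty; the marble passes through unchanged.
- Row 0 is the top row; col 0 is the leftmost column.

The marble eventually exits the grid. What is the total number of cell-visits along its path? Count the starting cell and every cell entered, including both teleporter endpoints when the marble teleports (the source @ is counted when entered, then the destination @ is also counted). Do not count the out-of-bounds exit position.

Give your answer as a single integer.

Answer: 4

Derivation:
Step 1: enter (0,1), '.' pass, move down to (1,1)
Step 2: enter (1,1), '.' pass, move down to (2,1)
Step 3: enter (2,1), '/' deflects down->left, move left to (2,0)
Step 4: enter (2,0), '.' pass, move left to (2,-1)
Step 5: at (2,-1) — EXIT via left edge, pos 2
Path length (cell visits): 4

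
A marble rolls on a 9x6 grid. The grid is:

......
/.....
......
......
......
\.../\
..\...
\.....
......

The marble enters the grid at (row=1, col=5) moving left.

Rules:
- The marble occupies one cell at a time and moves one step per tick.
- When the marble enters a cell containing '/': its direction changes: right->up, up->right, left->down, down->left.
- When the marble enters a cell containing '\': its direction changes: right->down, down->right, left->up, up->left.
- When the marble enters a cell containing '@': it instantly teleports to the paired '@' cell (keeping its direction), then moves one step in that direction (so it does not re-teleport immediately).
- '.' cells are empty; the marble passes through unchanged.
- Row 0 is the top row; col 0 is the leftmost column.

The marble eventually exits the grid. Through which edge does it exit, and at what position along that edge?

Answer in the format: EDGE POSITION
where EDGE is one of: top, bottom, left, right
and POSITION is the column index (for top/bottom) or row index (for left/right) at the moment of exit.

Step 1: enter (1,5), '.' pass, move left to (1,4)
Step 2: enter (1,4), '.' pass, move left to (1,3)
Step 3: enter (1,3), '.' pass, move left to (1,2)
Step 4: enter (1,2), '.' pass, move left to (1,1)
Step 5: enter (1,1), '.' pass, move left to (1,0)
Step 6: enter (1,0), '/' deflects left->down, move down to (2,0)
Step 7: enter (2,0), '.' pass, move down to (3,0)
Step 8: enter (3,0), '.' pass, move down to (4,0)
Step 9: enter (4,0), '.' pass, move down to (5,0)
Step 10: enter (5,0), '\' deflects down->right, move right to (5,1)
Step 11: enter (5,1), '.' pass, move right to (5,2)
Step 12: enter (5,2), '.' pass, move right to (5,3)
Step 13: enter (5,3), '.' pass, move right to (5,4)
Step 14: enter (5,4), '/' deflects right->up, move up to (4,4)
Step 15: enter (4,4), '.' pass, move up to (3,4)
Step 16: enter (3,4), '.' pass, move up to (2,4)
Step 17: enter (2,4), '.' pass, move up to (1,4)
Step 18: enter (1,4), '.' pass, move up to (0,4)
Step 19: enter (0,4), '.' pass, move up to (-1,4)
Step 20: at (-1,4) — EXIT via top edge, pos 4

Answer: top 4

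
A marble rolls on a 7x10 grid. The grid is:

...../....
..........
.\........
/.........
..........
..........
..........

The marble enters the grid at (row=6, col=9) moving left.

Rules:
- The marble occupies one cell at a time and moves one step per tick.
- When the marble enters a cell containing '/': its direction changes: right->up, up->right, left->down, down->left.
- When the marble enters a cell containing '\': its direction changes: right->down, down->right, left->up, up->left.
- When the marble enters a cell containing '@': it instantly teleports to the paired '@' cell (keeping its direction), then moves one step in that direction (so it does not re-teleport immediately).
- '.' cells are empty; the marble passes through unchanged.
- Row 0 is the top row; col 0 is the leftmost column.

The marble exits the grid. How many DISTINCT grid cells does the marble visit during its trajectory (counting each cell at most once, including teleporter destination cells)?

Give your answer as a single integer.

Answer: 10

Derivation:
Step 1: enter (6,9), '.' pass, move left to (6,8)
Step 2: enter (6,8), '.' pass, move left to (6,7)
Step 3: enter (6,7), '.' pass, move left to (6,6)
Step 4: enter (6,6), '.' pass, move left to (6,5)
Step 5: enter (6,5), '.' pass, move left to (6,4)
Step 6: enter (6,4), '.' pass, move left to (6,3)
Step 7: enter (6,3), '.' pass, move left to (6,2)
Step 8: enter (6,2), '.' pass, move left to (6,1)
Step 9: enter (6,1), '.' pass, move left to (6,0)
Step 10: enter (6,0), '.' pass, move left to (6,-1)
Step 11: at (6,-1) — EXIT via left edge, pos 6
Distinct cells visited: 10 (path length 10)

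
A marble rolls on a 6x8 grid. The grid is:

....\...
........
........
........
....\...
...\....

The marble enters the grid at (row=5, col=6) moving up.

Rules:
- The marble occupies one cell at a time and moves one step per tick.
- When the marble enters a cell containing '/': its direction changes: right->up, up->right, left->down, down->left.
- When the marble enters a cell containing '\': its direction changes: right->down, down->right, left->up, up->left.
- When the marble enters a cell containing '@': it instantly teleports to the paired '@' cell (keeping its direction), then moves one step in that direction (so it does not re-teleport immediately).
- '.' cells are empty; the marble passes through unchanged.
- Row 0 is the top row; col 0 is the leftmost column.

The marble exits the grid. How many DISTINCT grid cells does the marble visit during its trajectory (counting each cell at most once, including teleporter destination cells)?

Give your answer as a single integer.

Answer: 6

Derivation:
Step 1: enter (5,6), '.' pass, move up to (4,6)
Step 2: enter (4,6), '.' pass, move up to (3,6)
Step 3: enter (3,6), '.' pass, move up to (2,6)
Step 4: enter (2,6), '.' pass, move up to (1,6)
Step 5: enter (1,6), '.' pass, move up to (0,6)
Step 6: enter (0,6), '.' pass, move up to (-1,6)
Step 7: at (-1,6) — EXIT via top edge, pos 6
Distinct cells visited: 6 (path length 6)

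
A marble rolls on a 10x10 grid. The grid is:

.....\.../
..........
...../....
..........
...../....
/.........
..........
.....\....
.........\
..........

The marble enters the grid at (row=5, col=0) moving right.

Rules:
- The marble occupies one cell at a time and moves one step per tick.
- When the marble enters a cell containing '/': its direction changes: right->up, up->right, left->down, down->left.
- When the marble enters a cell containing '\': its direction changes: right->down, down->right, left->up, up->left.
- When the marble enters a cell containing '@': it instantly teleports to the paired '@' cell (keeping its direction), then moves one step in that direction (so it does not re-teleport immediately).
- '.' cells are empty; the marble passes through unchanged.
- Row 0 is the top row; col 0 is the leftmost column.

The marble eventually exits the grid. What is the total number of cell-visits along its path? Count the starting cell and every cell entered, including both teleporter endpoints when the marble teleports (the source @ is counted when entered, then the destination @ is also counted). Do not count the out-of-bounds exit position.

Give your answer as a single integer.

Step 1: enter (5,0), '/' deflects right->up, move up to (4,0)
Step 2: enter (4,0), '.' pass, move up to (3,0)
Step 3: enter (3,0), '.' pass, move up to (2,0)
Step 4: enter (2,0), '.' pass, move up to (1,0)
Step 5: enter (1,0), '.' pass, move up to (0,0)
Step 6: enter (0,0), '.' pass, move up to (-1,0)
Step 7: at (-1,0) — EXIT via top edge, pos 0
Path length (cell visits): 6

Answer: 6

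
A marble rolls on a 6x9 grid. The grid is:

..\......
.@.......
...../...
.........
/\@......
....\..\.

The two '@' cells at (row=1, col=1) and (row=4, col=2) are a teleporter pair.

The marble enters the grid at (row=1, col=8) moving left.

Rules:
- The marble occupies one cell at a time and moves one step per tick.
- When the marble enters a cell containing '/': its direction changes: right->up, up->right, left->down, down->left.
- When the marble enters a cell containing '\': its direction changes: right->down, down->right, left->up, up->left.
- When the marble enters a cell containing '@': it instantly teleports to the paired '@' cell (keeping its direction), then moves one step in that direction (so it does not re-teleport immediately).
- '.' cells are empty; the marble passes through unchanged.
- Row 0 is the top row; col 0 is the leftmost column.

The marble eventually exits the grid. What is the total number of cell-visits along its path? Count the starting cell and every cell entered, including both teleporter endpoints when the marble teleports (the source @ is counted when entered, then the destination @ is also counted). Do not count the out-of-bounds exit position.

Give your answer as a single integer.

Answer: 20

Derivation:
Step 1: enter (1,8), '.' pass, move left to (1,7)
Step 2: enter (1,7), '.' pass, move left to (1,6)
Step 3: enter (1,6), '.' pass, move left to (1,5)
Step 4: enter (1,5), '.' pass, move left to (1,4)
Step 5: enter (1,4), '.' pass, move left to (1,3)
Step 6: enter (1,3), '.' pass, move left to (1,2)
Step 7: enter (1,2), '.' pass, move left to (1,1)
Step 8: enter (1,1), '@' teleport (1,1)->(4,2), also enter (4,2), move left to (4,1)
Step 9: enter (4,1), '\' deflects left->up, move up to (3,1)
Step 10: enter (3,1), '.' pass, move up to (2,1)
Step 11: enter (2,1), '.' pass, move up to (1,1)
Step 12: enter (1,1), '@' teleport (1,1)->(4,2), also enter (4,2), move up to (3,2)
Step 13: enter (3,2), '.' pass, move up to (2,2)
Step 14: enter (2,2), '.' pass, move up to (1,2)
Step 15: enter (1,2), '.' pass, move up to (0,2)
Step 16: enter (0,2), '\' deflects up->left, move left to (0,1)
Step 17: enter (0,1), '.' pass, move left to (0,0)
Step 18: enter (0,0), '.' pass, move left to (0,-1)
Step 19: at (0,-1) — EXIT via left edge, pos 0
Path length (cell visits): 20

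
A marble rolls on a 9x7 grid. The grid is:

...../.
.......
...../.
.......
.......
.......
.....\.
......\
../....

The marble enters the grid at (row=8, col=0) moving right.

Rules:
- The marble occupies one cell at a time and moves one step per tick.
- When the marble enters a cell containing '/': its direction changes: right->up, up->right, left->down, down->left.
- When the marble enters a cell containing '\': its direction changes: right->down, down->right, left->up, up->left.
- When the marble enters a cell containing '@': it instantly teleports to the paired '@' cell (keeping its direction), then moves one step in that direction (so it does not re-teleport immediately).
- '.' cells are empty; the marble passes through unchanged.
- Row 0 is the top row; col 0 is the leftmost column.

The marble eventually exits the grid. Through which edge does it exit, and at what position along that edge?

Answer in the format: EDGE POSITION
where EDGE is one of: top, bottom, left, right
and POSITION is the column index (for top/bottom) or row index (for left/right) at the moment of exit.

Answer: top 2

Derivation:
Step 1: enter (8,0), '.' pass, move right to (8,1)
Step 2: enter (8,1), '.' pass, move right to (8,2)
Step 3: enter (8,2), '/' deflects right->up, move up to (7,2)
Step 4: enter (7,2), '.' pass, move up to (6,2)
Step 5: enter (6,2), '.' pass, move up to (5,2)
Step 6: enter (5,2), '.' pass, move up to (4,2)
Step 7: enter (4,2), '.' pass, move up to (3,2)
Step 8: enter (3,2), '.' pass, move up to (2,2)
Step 9: enter (2,2), '.' pass, move up to (1,2)
Step 10: enter (1,2), '.' pass, move up to (0,2)
Step 11: enter (0,2), '.' pass, move up to (-1,2)
Step 12: at (-1,2) — EXIT via top edge, pos 2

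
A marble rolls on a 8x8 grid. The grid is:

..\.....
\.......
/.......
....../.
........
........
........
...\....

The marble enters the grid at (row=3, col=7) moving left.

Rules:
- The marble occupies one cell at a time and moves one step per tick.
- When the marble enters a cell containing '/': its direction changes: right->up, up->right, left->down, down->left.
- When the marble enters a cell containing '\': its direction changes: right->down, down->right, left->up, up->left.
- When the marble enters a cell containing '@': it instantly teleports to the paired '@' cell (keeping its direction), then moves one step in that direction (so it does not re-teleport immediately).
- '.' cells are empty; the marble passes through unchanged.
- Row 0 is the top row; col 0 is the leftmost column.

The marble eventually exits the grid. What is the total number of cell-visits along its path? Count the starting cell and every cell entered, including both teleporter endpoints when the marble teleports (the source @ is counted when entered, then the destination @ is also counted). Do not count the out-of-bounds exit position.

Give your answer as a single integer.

Answer: 6

Derivation:
Step 1: enter (3,7), '.' pass, move left to (3,6)
Step 2: enter (3,6), '/' deflects left->down, move down to (4,6)
Step 3: enter (4,6), '.' pass, move down to (5,6)
Step 4: enter (5,6), '.' pass, move down to (6,6)
Step 5: enter (6,6), '.' pass, move down to (7,6)
Step 6: enter (7,6), '.' pass, move down to (8,6)
Step 7: at (8,6) — EXIT via bottom edge, pos 6
Path length (cell visits): 6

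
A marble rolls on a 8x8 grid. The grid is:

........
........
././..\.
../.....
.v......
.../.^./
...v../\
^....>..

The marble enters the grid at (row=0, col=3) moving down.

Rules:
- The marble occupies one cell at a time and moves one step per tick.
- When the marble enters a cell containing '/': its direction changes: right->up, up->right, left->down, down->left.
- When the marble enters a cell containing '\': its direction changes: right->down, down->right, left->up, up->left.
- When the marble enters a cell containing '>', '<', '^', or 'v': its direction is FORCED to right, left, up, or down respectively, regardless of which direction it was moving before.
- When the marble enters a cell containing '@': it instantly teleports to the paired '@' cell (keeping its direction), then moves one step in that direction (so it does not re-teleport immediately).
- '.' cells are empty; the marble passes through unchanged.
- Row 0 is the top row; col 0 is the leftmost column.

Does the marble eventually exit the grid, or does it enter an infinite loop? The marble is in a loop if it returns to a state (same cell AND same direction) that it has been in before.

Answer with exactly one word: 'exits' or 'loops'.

Step 1: enter (0,3), '.' pass, move down to (1,3)
Step 2: enter (1,3), '.' pass, move down to (2,3)
Step 3: enter (2,3), '/' deflects down->left, move left to (2,2)
Step 4: enter (2,2), '.' pass, move left to (2,1)
Step 5: enter (2,1), '/' deflects left->down, move down to (3,1)
Step 6: enter (3,1), '.' pass, move down to (4,1)
Step 7: enter (4,1), 'v' forces down->down, move down to (5,1)
Step 8: enter (5,1), '.' pass, move down to (6,1)
Step 9: enter (6,1), '.' pass, move down to (7,1)
Step 10: enter (7,1), '.' pass, move down to (8,1)
Step 11: at (8,1) — EXIT via bottom edge, pos 1

Answer: exits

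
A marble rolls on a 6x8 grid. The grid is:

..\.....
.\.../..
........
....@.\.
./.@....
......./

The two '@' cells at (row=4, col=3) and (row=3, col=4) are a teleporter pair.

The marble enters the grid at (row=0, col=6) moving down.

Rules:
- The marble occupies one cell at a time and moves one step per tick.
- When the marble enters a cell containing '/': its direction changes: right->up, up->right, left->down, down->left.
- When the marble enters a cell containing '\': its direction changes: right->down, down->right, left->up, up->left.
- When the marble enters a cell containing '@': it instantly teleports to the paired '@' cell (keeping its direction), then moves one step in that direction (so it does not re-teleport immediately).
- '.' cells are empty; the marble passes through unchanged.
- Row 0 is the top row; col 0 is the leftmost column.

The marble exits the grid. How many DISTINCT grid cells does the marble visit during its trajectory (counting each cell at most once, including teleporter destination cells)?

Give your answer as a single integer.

Step 1: enter (0,6), '.' pass, move down to (1,6)
Step 2: enter (1,6), '.' pass, move down to (2,6)
Step 3: enter (2,6), '.' pass, move down to (3,6)
Step 4: enter (3,6), '\' deflects down->right, move right to (3,7)
Step 5: enter (3,7), '.' pass, move right to (3,8)
Step 6: at (3,8) — EXIT via right edge, pos 3
Distinct cells visited: 5 (path length 5)

Answer: 5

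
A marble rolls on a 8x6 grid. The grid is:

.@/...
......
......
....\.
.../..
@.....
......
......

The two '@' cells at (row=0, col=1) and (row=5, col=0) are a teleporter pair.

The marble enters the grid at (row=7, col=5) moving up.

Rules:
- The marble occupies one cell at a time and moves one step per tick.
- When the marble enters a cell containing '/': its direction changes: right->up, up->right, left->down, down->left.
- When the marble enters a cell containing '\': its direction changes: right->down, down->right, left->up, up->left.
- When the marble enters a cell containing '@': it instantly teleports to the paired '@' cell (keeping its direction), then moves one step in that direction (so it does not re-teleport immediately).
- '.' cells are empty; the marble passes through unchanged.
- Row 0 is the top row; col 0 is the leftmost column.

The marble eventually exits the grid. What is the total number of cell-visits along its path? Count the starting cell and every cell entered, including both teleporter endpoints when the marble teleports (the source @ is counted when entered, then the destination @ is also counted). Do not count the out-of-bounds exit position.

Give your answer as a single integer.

Answer: 8

Derivation:
Step 1: enter (7,5), '.' pass, move up to (6,5)
Step 2: enter (6,5), '.' pass, move up to (5,5)
Step 3: enter (5,5), '.' pass, move up to (4,5)
Step 4: enter (4,5), '.' pass, move up to (3,5)
Step 5: enter (3,5), '.' pass, move up to (2,5)
Step 6: enter (2,5), '.' pass, move up to (1,5)
Step 7: enter (1,5), '.' pass, move up to (0,5)
Step 8: enter (0,5), '.' pass, move up to (-1,5)
Step 9: at (-1,5) — EXIT via top edge, pos 5
Path length (cell visits): 8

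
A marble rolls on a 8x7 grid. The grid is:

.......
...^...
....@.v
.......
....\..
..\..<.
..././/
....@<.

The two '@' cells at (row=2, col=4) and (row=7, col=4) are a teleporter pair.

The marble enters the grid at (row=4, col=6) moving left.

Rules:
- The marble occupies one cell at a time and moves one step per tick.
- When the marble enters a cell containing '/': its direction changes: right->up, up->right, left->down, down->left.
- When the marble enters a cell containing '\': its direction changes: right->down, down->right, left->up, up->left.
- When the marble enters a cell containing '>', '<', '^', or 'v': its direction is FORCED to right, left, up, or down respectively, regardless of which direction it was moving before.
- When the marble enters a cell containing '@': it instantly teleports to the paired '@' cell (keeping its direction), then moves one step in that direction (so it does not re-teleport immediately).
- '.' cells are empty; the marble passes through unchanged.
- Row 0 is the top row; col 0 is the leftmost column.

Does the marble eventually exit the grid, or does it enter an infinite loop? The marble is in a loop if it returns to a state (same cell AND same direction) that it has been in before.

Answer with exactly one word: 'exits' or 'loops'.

Step 1: enter (4,6), '.' pass, move left to (4,5)
Step 2: enter (4,5), '.' pass, move left to (4,4)
Step 3: enter (4,4), '\' deflects left->up, move up to (3,4)
Step 4: enter (3,4), '.' pass, move up to (2,4)
Step 5: enter (2,4), '@' teleport (2,4)->(7,4), also enter (7,4), move up to (6,4)
Step 6: enter (6,4), '.' pass, move up to (5,4)
Step 7: enter (5,4), '.' pass, move up to (4,4)
Step 8: enter (4,4), '\' deflects up->left, move left to (4,3)
Step 9: enter (4,3), '.' pass, move left to (4,2)
Step 10: enter (4,2), '.' pass, move left to (4,1)
Step 11: enter (4,1), '.' pass, move left to (4,0)
Step 12: enter (4,0), '.' pass, move left to (4,-1)
Step 13: at (4,-1) — EXIT via left edge, pos 4

Answer: exits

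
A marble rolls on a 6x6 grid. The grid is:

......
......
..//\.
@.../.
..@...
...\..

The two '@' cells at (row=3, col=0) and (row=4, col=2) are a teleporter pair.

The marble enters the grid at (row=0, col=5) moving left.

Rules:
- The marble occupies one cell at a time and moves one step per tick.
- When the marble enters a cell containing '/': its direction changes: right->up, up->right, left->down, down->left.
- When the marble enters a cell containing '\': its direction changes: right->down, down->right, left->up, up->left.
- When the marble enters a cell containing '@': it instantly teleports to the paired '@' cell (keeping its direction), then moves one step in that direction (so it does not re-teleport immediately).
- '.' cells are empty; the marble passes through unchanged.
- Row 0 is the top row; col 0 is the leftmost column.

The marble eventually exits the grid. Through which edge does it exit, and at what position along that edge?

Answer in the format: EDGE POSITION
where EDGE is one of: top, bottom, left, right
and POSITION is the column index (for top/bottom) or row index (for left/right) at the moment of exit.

Step 1: enter (0,5), '.' pass, move left to (0,4)
Step 2: enter (0,4), '.' pass, move left to (0,3)
Step 3: enter (0,3), '.' pass, move left to (0,2)
Step 4: enter (0,2), '.' pass, move left to (0,1)
Step 5: enter (0,1), '.' pass, move left to (0,0)
Step 6: enter (0,0), '.' pass, move left to (0,-1)
Step 7: at (0,-1) — EXIT via left edge, pos 0

Answer: left 0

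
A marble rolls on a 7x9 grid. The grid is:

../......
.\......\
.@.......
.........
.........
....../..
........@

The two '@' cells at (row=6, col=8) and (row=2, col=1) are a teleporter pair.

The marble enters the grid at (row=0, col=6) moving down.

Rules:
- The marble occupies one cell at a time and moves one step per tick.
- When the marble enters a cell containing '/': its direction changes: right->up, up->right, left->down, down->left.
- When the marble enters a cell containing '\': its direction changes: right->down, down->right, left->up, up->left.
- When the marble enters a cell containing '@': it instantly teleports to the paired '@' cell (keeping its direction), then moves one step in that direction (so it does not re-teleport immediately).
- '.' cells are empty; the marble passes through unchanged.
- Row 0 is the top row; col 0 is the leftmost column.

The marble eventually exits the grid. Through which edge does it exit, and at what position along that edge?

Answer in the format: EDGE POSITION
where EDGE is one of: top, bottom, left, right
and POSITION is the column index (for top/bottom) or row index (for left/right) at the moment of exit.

Step 1: enter (0,6), '.' pass, move down to (1,6)
Step 2: enter (1,6), '.' pass, move down to (2,6)
Step 3: enter (2,6), '.' pass, move down to (3,6)
Step 4: enter (3,6), '.' pass, move down to (4,6)
Step 5: enter (4,6), '.' pass, move down to (5,6)
Step 6: enter (5,6), '/' deflects down->left, move left to (5,5)
Step 7: enter (5,5), '.' pass, move left to (5,4)
Step 8: enter (5,4), '.' pass, move left to (5,3)
Step 9: enter (5,3), '.' pass, move left to (5,2)
Step 10: enter (5,2), '.' pass, move left to (5,1)
Step 11: enter (5,1), '.' pass, move left to (5,0)
Step 12: enter (5,0), '.' pass, move left to (5,-1)
Step 13: at (5,-1) — EXIT via left edge, pos 5

Answer: left 5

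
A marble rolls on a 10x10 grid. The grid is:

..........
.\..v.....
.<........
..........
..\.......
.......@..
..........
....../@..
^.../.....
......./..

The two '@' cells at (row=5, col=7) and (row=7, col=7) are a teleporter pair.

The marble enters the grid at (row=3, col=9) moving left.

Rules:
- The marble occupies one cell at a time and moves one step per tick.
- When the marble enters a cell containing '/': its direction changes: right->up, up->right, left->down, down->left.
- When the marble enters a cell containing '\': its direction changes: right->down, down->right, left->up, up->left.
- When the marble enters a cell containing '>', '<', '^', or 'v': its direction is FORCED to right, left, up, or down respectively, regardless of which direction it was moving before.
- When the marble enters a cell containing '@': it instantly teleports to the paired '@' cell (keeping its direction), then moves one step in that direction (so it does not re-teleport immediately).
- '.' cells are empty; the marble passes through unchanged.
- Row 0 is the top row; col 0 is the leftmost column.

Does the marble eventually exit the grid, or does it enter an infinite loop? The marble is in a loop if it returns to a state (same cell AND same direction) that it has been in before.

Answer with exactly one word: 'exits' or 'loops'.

Step 1: enter (3,9), '.' pass, move left to (3,8)
Step 2: enter (3,8), '.' pass, move left to (3,7)
Step 3: enter (3,7), '.' pass, move left to (3,6)
Step 4: enter (3,6), '.' pass, move left to (3,5)
Step 5: enter (3,5), '.' pass, move left to (3,4)
Step 6: enter (3,4), '.' pass, move left to (3,3)
Step 7: enter (3,3), '.' pass, move left to (3,2)
Step 8: enter (3,2), '.' pass, move left to (3,1)
Step 9: enter (3,1), '.' pass, move left to (3,0)
Step 10: enter (3,0), '.' pass, move left to (3,-1)
Step 11: at (3,-1) — EXIT via left edge, pos 3

Answer: exits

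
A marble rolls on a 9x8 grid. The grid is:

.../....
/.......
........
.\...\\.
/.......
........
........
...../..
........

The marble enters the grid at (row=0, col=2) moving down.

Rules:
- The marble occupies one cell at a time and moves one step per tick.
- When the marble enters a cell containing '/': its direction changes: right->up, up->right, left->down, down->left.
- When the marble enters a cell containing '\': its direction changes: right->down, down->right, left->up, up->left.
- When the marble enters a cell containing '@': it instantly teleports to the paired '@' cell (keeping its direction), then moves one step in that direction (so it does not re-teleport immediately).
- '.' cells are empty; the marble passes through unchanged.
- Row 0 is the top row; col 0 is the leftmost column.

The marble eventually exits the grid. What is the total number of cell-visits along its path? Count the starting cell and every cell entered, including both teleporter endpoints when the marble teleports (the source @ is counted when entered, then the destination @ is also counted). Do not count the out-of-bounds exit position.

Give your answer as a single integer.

Answer: 9

Derivation:
Step 1: enter (0,2), '.' pass, move down to (1,2)
Step 2: enter (1,2), '.' pass, move down to (2,2)
Step 3: enter (2,2), '.' pass, move down to (3,2)
Step 4: enter (3,2), '.' pass, move down to (4,2)
Step 5: enter (4,2), '.' pass, move down to (5,2)
Step 6: enter (5,2), '.' pass, move down to (6,2)
Step 7: enter (6,2), '.' pass, move down to (7,2)
Step 8: enter (7,2), '.' pass, move down to (8,2)
Step 9: enter (8,2), '.' pass, move down to (9,2)
Step 10: at (9,2) — EXIT via bottom edge, pos 2
Path length (cell visits): 9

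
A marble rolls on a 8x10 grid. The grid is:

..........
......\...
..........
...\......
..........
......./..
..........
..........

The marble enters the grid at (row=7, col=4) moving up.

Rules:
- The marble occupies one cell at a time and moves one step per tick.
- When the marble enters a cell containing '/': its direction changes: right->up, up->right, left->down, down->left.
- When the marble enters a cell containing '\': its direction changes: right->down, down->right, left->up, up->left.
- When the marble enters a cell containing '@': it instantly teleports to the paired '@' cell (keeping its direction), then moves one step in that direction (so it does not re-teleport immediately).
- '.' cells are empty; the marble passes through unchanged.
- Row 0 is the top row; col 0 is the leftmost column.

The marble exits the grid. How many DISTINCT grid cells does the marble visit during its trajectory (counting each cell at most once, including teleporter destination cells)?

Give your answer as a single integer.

Step 1: enter (7,4), '.' pass, move up to (6,4)
Step 2: enter (6,4), '.' pass, move up to (5,4)
Step 3: enter (5,4), '.' pass, move up to (4,4)
Step 4: enter (4,4), '.' pass, move up to (3,4)
Step 5: enter (3,4), '.' pass, move up to (2,4)
Step 6: enter (2,4), '.' pass, move up to (1,4)
Step 7: enter (1,4), '.' pass, move up to (0,4)
Step 8: enter (0,4), '.' pass, move up to (-1,4)
Step 9: at (-1,4) — EXIT via top edge, pos 4
Distinct cells visited: 8 (path length 8)

Answer: 8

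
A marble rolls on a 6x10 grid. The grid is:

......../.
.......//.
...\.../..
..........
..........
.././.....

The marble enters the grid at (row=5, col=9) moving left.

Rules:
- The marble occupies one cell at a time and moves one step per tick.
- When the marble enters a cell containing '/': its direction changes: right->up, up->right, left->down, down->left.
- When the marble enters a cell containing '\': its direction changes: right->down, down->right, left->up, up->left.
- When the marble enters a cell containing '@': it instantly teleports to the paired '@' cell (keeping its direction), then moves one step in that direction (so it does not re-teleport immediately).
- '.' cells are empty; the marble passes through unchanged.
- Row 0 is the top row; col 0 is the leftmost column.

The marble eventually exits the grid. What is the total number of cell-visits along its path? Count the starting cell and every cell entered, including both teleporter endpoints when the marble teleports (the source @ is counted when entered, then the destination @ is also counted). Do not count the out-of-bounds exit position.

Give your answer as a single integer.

Answer: 6

Derivation:
Step 1: enter (5,9), '.' pass, move left to (5,8)
Step 2: enter (5,8), '.' pass, move left to (5,7)
Step 3: enter (5,7), '.' pass, move left to (5,6)
Step 4: enter (5,6), '.' pass, move left to (5,5)
Step 5: enter (5,5), '.' pass, move left to (5,4)
Step 6: enter (5,4), '/' deflects left->down, move down to (6,4)
Step 7: at (6,4) — EXIT via bottom edge, pos 4
Path length (cell visits): 6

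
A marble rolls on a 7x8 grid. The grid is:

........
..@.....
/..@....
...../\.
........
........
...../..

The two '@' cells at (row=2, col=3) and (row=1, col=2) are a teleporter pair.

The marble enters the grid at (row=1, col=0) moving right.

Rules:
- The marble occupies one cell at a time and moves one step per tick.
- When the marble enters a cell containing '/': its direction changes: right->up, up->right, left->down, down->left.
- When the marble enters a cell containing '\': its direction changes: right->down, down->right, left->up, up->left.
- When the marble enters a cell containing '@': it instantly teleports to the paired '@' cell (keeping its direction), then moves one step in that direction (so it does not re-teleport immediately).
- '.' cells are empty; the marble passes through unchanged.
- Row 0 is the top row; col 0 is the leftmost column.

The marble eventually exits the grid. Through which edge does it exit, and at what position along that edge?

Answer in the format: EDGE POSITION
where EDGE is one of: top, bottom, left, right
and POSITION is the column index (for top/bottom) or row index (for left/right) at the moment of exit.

Step 1: enter (1,0), '.' pass, move right to (1,1)
Step 2: enter (1,1), '.' pass, move right to (1,2)
Step 3: enter (1,2), '@' teleport (1,2)->(2,3), also enter (2,3), move right to (2,4)
Step 4: enter (2,4), '.' pass, move right to (2,5)
Step 5: enter (2,5), '.' pass, move right to (2,6)
Step 6: enter (2,6), '.' pass, move right to (2,7)
Step 7: enter (2,7), '.' pass, move right to (2,8)
Step 8: at (2,8) — EXIT via right edge, pos 2

Answer: right 2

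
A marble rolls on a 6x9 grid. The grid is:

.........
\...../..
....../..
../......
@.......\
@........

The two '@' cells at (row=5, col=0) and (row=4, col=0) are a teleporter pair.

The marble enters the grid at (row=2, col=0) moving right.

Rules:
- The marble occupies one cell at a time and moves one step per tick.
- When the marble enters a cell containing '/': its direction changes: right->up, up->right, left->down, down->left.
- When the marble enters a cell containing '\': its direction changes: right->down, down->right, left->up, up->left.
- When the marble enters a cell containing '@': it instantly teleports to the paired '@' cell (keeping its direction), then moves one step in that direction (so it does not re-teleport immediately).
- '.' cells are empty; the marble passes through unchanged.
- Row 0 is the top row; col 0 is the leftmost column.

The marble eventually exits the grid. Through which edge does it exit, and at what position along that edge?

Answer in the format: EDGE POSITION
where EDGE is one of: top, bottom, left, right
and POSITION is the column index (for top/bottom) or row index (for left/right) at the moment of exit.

Step 1: enter (2,0), '.' pass, move right to (2,1)
Step 2: enter (2,1), '.' pass, move right to (2,2)
Step 3: enter (2,2), '.' pass, move right to (2,3)
Step 4: enter (2,3), '.' pass, move right to (2,4)
Step 5: enter (2,4), '.' pass, move right to (2,5)
Step 6: enter (2,5), '.' pass, move right to (2,6)
Step 7: enter (2,6), '/' deflects right->up, move up to (1,6)
Step 8: enter (1,6), '/' deflects up->right, move right to (1,7)
Step 9: enter (1,7), '.' pass, move right to (1,8)
Step 10: enter (1,8), '.' pass, move right to (1,9)
Step 11: at (1,9) — EXIT via right edge, pos 1

Answer: right 1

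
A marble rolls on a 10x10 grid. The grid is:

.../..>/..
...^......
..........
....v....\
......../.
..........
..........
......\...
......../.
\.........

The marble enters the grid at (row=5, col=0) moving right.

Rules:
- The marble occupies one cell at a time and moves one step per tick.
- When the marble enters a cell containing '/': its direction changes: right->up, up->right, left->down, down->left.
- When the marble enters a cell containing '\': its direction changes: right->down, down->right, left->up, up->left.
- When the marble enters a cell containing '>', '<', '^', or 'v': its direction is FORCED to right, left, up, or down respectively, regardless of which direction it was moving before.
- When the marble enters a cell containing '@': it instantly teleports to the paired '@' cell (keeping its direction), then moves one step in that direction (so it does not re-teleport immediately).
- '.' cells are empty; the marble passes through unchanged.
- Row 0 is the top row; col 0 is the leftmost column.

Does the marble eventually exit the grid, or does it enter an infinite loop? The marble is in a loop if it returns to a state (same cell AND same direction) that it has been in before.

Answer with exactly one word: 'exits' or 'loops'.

Step 1: enter (5,0), '.' pass, move right to (5,1)
Step 2: enter (5,1), '.' pass, move right to (5,2)
Step 3: enter (5,2), '.' pass, move right to (5,3)
Step 4: enter (5,3), '.' pass, move right to (5,4)
Step 5: enter (5,4), '.' pass, move right to (5,5)
Step 6: enter (5,5), '.' pass, move right to (5,6)
Step 7: enter (5,6), '.' pass, move right to (5,7)
Step 8: enter (5,7), '.' pass, move right to (5,8)
Step 9: enter (5,8), '.' pass, move right to (5,9)
Step 10: enter (5,9), '.' pass, move right to (5,10)
Step 11: at (5,10) — EXIT via right edge, pos 5

Answer: exits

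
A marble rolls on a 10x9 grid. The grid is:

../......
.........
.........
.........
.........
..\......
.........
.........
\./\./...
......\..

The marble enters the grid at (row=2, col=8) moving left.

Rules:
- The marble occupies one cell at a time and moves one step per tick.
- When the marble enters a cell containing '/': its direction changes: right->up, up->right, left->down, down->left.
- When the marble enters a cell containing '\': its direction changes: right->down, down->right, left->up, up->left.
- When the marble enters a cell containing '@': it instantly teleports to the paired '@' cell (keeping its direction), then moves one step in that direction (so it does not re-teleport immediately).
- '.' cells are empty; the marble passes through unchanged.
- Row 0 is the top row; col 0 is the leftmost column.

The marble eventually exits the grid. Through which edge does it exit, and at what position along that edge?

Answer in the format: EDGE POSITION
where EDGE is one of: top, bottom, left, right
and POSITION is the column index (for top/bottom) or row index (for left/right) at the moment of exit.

Answer: left 2

Derivation:
Step 1: enter (2,8), '.' pass, move left to (2,7)
Step 2: enter (2,7), '.' pass, move left to (2,6)
Step 3: enter (2,6), '.' pass, move left to (2,5)
Step 4: enter (2,5), '.' pass, move left to (2,4)
Step 5: enter (2,4), '.' pass, move left to (2,3)
Step 6: enter (2,3), '.' pass, move left to (2,2)
Step 7: enter (2,2), '.' pass, move left to (2,1)
Step 8: enter (2,1), '.' pass, move left to (2,0)
Step 9: enter (2,0), '.' pass, move left to (2,-1)
Step 10: at (2,-1) — EXIT via left edge, pos 2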